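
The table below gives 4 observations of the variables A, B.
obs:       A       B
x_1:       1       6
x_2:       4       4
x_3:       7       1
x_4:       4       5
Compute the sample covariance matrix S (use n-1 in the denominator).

Step 1 — column means:
  mean(A) = (1 + 4 + 7 + 4) / 4 = 16/4 = 4
  mean(B) = (6 + 4 + 1 + 5) / 4 = 16/4 = 4

Step 2 — sample covariance S[i,j] = (1/(n-1)) · Σ_k (x_{k,i} - mean_i) · (x_{k,j} - mean_j), with n-1 = 3.
  S[A,A] = ((-3)·(-3) + (0)·(0) + (3)·(3) + (0)·(0)) / 3 = 18/3 = 6
  S[A,B] = ((-3)·(2) + (0)·(0) + (3)·(-3) + (0)·(1)) / 3 = -15/3 = -5
  S[B,B] = ((2)·(2) + (0)·(0) + (-3)·(-3) + (1)·(1)) / 3 = 14/3 = 4.6667

S is symmetric (S[j,i] = S[i,j]). Assembling:

S = [[6, -5],
 [-5, 4.6667]]


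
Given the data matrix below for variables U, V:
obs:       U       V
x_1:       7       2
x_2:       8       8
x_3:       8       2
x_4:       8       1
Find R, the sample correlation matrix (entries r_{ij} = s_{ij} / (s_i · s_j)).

Step 1 — column means:
  mean(U) = (7 + 8 + 8 + 8) / 4 = 31/4 = 7.75
  mean(V) = (2 + 8 + 2 + 1) / 4 = 13/4 = 3.25

Step 2 — sample variances and covariances s[i,j] = (1/(n-1)) · Σ_k (x_{k,i} - mean_i) · (x_{k,j} - mean_j), with n-1 = 3:
  s[U,U] = ((-0.75)·(-0.75) + (0.25)·(0.25) + (0.25)·(0.25) + (0.25)·(0.25)) / 3 = 0.75/3 = 0.25
  s[U,V] = ((-0.75)·(-1.25) + (0.25)·(4.75) + (0.25)·(-1.25) + (0.25)·(-2.25)) / 3 = 1.25/3 = 0.4167
  s[V,V] = ((-1.25)·(-1.25) + (4.75)·(4.75) + (-1.25)·(-1.25) + (-2.25)·(-2.25)) / 3 = 30.75/3 = 10.25
  Sample standard deviations s_i = √(s[i,i]):
  s(U) = √(0.25) = 0.5
  s(V) = √(10.25) = 3.2016

Step 3 — r_{ij} = s_{ij} / (s_i · s_j):
  r[U,U] = 1 (diagonal).
  r[U,V] = 0.4167 / (0.5 · 3.2016) = 0.4167 / 1.6008 = 0.2603
  r[V,V] = 1 (diagonal).

R is symmetric with unit diagonal. Assembling:

R = [[1, 0.2603],
 [0.2603, 1]]


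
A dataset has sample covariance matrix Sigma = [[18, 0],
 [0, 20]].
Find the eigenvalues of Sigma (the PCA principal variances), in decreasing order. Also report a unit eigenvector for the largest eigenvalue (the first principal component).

Step 1 — characteristic polynomial of 2×2 Sigma:
  det(Sigma - λI) = λ² - trace · λ + det = 0.
  trace = 18 + 20 = 38, det = 18·20 - (0)² = 360.
Step 2 — discriminant:
  Δ = trace² - 4·det = 1444 - 1440 = 4.
Step 3 — eigenvalues:
  λ = (trace ± √Δ)/2 = (38 ± 2)/2,
  λ_1 = 20,  λ_2 = 18.

Step 4 — unit eigenvector for λ_1: Sigma is diagonal, so its eigenvectors are the coordinate axes. λ_1 = 20 is the diagonal entry on the second coordinate axis, hence
  v_1 = (0, 1) (||v_1|| = 1).

λ_1 = 20,  λ_2 = 18;  v_1 ≈ (0, 1)


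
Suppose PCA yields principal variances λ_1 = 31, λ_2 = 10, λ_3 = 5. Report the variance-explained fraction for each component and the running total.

Step 1 — total variance = trace(Sigma) = Σ λ_i = 31 + 10 + 5 = 46.

Step 2 — fraction explained by component i = λ_i / Σ λ:
  PC1: 31/46 = 0.6739
  PC2: 10/46 = 0.2174
  PC3: 5/46 = 0.1087

Step 3 — cumulative fraction after k components = (λ_1 + ... + λ_k) / Σ λ:
  k = 1: 31/46 = 0.6739
  k = 2: (31 + 10)/46 = 41/46 = 0.8913
  k = 3: (31 + 10 + 5)/46 = 46/46 = 1

Summary (fraction, with percent):

explained: PC1 0.6739 (67.39%), PC2 0.2174 (21.74%), PC3 0.1087 (10.87%);  cumulative: 0.6739, 0.8913, 1


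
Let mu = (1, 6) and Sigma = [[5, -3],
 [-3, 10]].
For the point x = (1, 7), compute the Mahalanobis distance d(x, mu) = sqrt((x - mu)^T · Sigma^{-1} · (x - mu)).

Step 1 — centre the observation: (x - mu) = (0, 1).

Step 2 — invert Sigma. det(Sigma) = 5·10 - (-3)² = 41.
  Sigma^{-1} = (1/det) · [[d, -b], [-b, a]] = [[0.2439, 0.0732],
 [0.0732, 0.122]].

Step 3 — form the quadratic (x - mu)^T · Sigma^{-1} · (x - mu):
  Sigma^{-1} · (x - mu) = (0.0732, 0.122).
  (x - mu)^T · [Sigma^{-1} · (x - mu)] = (0)·(0.0732) + (1)·(0.122) = 0.122.

Step 4 — take square root: d = √(0.122) ≈ 0.3492.

d(x, mu) = √(0.122) ≈ 0.3492


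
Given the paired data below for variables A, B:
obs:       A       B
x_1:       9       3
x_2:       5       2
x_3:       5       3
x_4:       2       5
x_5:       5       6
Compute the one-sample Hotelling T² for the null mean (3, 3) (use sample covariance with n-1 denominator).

Step 1 — sample mean vector:
  mean(A) = (9 + 5 + 5 + 2 + 5) / 5 = 26/5 = 5.2
  mean(B) = (3 + 2 + 3 + 5 + 6) / 5 = 19/5 = 3.8
  x̄ = (5.2, 3.8),  deviation x̄ - mu_0 = (5.2, 3.8) - (3, 3) = (2.2, 0.8).

Step 2 — sample covariance matrix, S[i,j] = (1/(n-1)) · Σ_k (x_{k,i} - mean_i) · (x_{k,j} - mean_j), divisor n-1 = 4:
  S[A,A] = ((3.8)·(3.8) + (-0.2)·(-0.2) + (-0.2)·(-0.2) + (-3.2)·(-3.2) + (-0.2)·(-0.2)) / 4 = 24.8/4 = 6.2
  S[A,B] = ((3.8)·(-0.8) + (-0.2)·(-1.8) + (-0.2)·(-0.8) + (-3.2)·(1.2) + (-0.2)·(2.2)) / 4 = -6.8/4 = -1.7
  S[B,B] = ((-0.8)·(-0.8) + (-1.8)·(-1.8) + (-0.8)·(-0.8) + (1.2)·(1.2) + (2.2)·(2.2)) / 4 = 10.8/4 = 2.7
  S = [[6.2, -1.7],
 [-1.7, 2.7]].

Step 3 — invert S. det(S) = 6.2·2.7 - (-1.7)² = 13.85.
  S^{-1} = (1/det) · [[d, -b], [-b, a]] = [[0.1949, 0.1227],
 [0.1227, 0.4477]].

Step 4 — quadratic form (x̄ - mu_0)^T · S^{-1} · (x̄ - mu_0):
  S^{-1} · (x̄ - mu_0) = (0.5271, 0.6282),
  (x̄ - mu_0)^T · [...] = (2.2)·(0.5271) + (0.8)·(0.6282) = 1.6621.

Step 5 — scale by n: T² = 5 · 1.6621 = 8.3105.

T² ≈ 8.3105


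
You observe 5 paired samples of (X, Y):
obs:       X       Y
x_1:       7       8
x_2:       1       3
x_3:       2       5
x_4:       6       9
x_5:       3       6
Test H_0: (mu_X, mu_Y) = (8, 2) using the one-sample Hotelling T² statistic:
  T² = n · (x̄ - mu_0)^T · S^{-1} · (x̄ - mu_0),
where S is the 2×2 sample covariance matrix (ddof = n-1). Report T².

Step 1 — sample mean vector:
  mean(X) = (7 + 1 + 2 + 6 + 3) / 5 = 19/5 = 3.8
  mean(Y) = (8 + 3 + 5 + 9 + 6) / 5 = 31/5 = 6.2
  x̄ = (3.8, 6.2),  deviation x̄ - mu_0 = (3.8, 6.2) - (8, 2) = (-4.2, 4.2).

Step 2 — sample covariance matrix, S[i,j] = (1/(n-1)) · Σ_k (x_{k,i} - mean_i) · (x_{k,j} - mean_j), divisor n-1 = 4:
  S[X,X] = ((3.2)·(3.2) + (-2.8)·(-2.8) + (-1.8)·(-1.8) + (2.2)·(2.2) + (-0.8)·(-0.8)) / 4 = 26.8/4 = 6.7
  S[X,Y] = ((3.2)·(1.8) + (-2.8)·(-3.2) + (-1.8)·(-1.2) + (2.2)·(2.8) + (-0.8)·(-0.2)) / 4 = 23.2/4 = 5.8
  S[Y,Y] = ((1.8)·(1.8) + (-3.2)·(-3.2) + (-1.2)·(-1.2) + (2.8)·(2.8) + (-0.2)·(-0.2)) / 4 = 22.8/4 = 5.7
  S = [[6.7, 5.8],
 [5.8, 5.7]].

Step 3 — invert S. det(S) = 6.7·5.7 - (5.8)² = 4.55.
  S^{-1} = (1/det) · [[d, -b], [-b, a]] = [[1.2527, -1.2747],
 [-1.2747, 1.4725]].

Step 4 — quadratic form (x̄ - mu_0)^T · S^{-1} · (x̄ - mu_0):
  S^{-1} · (x̄ - mu_0) = (-10.6154, 11.5385),
  (x̄ - mu_0)^T · [...] = (-4.2)·(-10.6154) + (4.2)·(11.5385) = 93.0462.

Step 5 — scale by n: T² = 5 · 93.0462 = 465.2308.

T² ≈ 465.2308


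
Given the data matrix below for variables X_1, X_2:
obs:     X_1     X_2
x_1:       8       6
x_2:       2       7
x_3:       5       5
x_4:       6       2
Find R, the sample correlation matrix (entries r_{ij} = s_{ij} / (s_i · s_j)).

Step 1 — column means:
  mean(X_1) = (8 + 2 + 5 + 6) / 4 = 21/4 = 5.25
  mean(X_2) = (6 + 7 + 5 + 2) / 4 = 20/4 = 5

Step 2 — sample variances and covariances s[i,j] = (1/(n-1)) · Σ_k (x_{k,i} - mean_i) · (x_{k,j} - mean_j), with n-1 = 3:
  s[X_1,X_1] = ((2.75)·(2.75) + (-3.25)·(-3.25) + (-0.25)·(-0.25) + (0.75)·(0.75)) / 3 = 18.75/3 = 6.25
  s[X_1,X_2] = ((2.75)·(1) + (-3.25)·(2) + (-0.25)·(0) + (0.75)·(-3)) / 3 = -6/3 = -2
  s[X_2,X_2] = ((1)·(1) + (2)·(2) + (0)·(0) + (-3)·(-3)) / 3 = 14/3 = 4.6667
  Sample standard deviations s_i = √(s[i,i]):
  s(X_1) = √(6.25) = 2.5
  s(X_2) = √(4.6667) = 2.1602

Step 3 — r_{ij} = s_{ij} / (s_i · s_j):
  r[X_1,X_1] = 1 (diagonal).
  r[X_1,X_2] = -2 / (2.5 · 2.1602) = -2 / 5.4006 = -0.3703
  r[X_2,X_2] = 1 (diagonal).

R is symmetric with unit diagonal. Assembling:

R = [[1, -0.3703],
 [-0.3703, 1]]


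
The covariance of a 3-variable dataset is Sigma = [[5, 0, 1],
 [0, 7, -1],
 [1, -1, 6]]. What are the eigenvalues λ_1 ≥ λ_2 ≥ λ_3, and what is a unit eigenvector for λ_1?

Step 1 — characteristic polynomial p(λ) = det(λI - Sigma) = λ³ - tr·λ² + c_1·λ - det, where tr = trace, c_1 = sum of the principal 2×2 minors, det = det(Sigma):
  tr = 5 + 7 + 6 = 18,
  c_1 = (5·7 - (0)²) + (5·6 - (1)²) + (7·6 - (-1)²) = 35 + 29 + 41 = 105,
  det = 5·(7·6 - (-1)²) - (0)·((0)·6 - (-1)·(1)) + (1)·((0)·(-1) - 7·(1)) = 5·(41) - (0)·(1) + (1)·(-7) = 198.
  So p(λ) = λ³ - 18λ² + 105λ - 198.
Step 2 — look for an integer root (rational root theorem: any rational root is an integer divisor of 198). Testing λ = 6:
  p(6) = 216 - 648 + 630 - 198 = 0  ✓
  Dividing out (λ - 6): p(λ) = (λ - 6)(λ² - 12λ + 33).
Step 3 — remaining eigenvalues from the quadratic λ² - 12λ + 33 = 0:
  Δ = 12² - 4·33 = 144 - 132 = 12,  λ = (12 ± √12)/2 = (12 ± 3.4641)/2 ≈ 7.7321 or 4.2679.
  Sorted: λ_1 = 7.7321,  λ_2 = 6,  λ_3 = 4.2679  (check: sum = 18 = tr ✓).

Step 4 — unit eigenvector for λ_1 ≈ 7.7321: v spans the null space of (Sigma - λ_1 I), whose rows are
  r_1 = (-2.7321, 0, 1),  r_2 = (0, -0.7321, -1),  r_3 = (1, -1, -1.7321).
  v is orthogonal to every row, so take v ∝ r_1 × r_2 = ((0)·(-1) - (1)·(-0.7321), (1)·(0) - (-2.7321)·(-1), (-2.7321)·(-0.7321) - (0)·(0)) ≈ (0.7321, -2.7321, 2).
  Let u = (0.7321, -2.7321, 2).
  ||u|| = √((0.7321)² + (-2.7321)² + (2)²) = √(12) ≈ 3.4641,  v_1 = u/||u|| ≈ (0.2113, -0.7887, 0.5774) (||v_1|| = 1).

λ_1 = 7.7321,  λ_2 = 6,  λ_3 = 4.2679;  v_1 ≈ (0.2113, -0.7887, 0.5774)


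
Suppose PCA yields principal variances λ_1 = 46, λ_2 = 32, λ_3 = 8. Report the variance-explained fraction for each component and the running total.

Step 1 — total variance = trace(Sigma) = Σ λ_i = 46 + 32 + 8 = 86.

Step 2 — fraction explained by component i = λ_i / Σ λ:
  PC1: 46/86 = 0.5349
  PC2: 32/86 = 0.3721
  PC3: 8/86 = 0.093

Step 3 — cumulative fraction after k components = (λ_1 + ... + λ_k) / Σ λ:
  k = 1: 46/86 = 0.5349
  k = 2: (46 + 32)/86 = 78/86 = 0.907
  k = 3: (46 + 32 + 8)/86 = 86/86 = 1

Summary (fraction, with percent):

explained: PC1 0.5349 (53.49%), PC2 0.3721 (37.21%), PC3 0.093 (9.3%);  cumulative: 0.5349, 0.907, 1


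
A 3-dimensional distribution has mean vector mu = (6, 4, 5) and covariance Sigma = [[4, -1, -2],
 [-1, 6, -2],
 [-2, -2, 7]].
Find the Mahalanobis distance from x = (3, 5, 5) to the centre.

Step 1 — centre the observation: (x - mu) = (-3, 1, 0).

Step 2 — invert Sigma (cofactor / det for 3×3, or solve directly):
  Sigma^{-1} = [[0.3363, 0.0973, 0.1239],
 [0.0973, 0.2124, 0.0885],
 [0.1239, 0.0885, 0.2035]].

Step 3 — form the quadratic (x - mu)^T · Sigma^{-1} · (x - mu):
  Sigma^{-1} · (x - mu) = (-0.9115, -0.0796, -0.2832).
  (x - mu)^T · [Sigma^{-1} · (x - mu)] = (-3)·(-0.9115) + (1)·(-0.0796) + (0)·(-0.2832) = 2.6549.

Step 4 — take square root: d = √(2.6549) ≈ 1.6294.

d(x, mu) = √(2.6549) ≈ 1.6294


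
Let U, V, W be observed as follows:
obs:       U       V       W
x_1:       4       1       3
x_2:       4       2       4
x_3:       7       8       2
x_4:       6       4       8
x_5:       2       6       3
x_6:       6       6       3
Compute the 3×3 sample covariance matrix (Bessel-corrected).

Step 1 — column means:
  mean(U) = (4 + 4 + 7 + 6 + 2 + 6) / 6 = 29/6 = 4.8333
  mean(V) = (1 + 2 + 8 + 4 + 6 + 6) / 6 = 27/6 = 4.5
  mean(W) = (3 + 4 + 2 + 8 + 3 + 3) / 6 = 23/6 = 3.8333

Step 2 — sample covariance S[i,j] = (1/(n-1)) · Σ_k (x_{k,i} - mean_i) · (x_{k,j} - mean_j), with n-1 = 5.
  S[U,U] = ((-0.8333)·(-0.8333) + (-0.8333)·(-0.8333) + (2.1667)·(2.1667) + (1.1667)·(1.1667) + (-2.8333)·(-2.8333) + (1.1667)·(1.1667)) / 5 = 16.8333/5 = 3.3667
  S[U,V] = ((-0.8333)·(-3.5) + (-0.8333)·(-2.5) + (2.1667)·(3.5) + (1.1667)·(-0.5) + (-2.8333)·(1.5) + (1.1667)·(1.5)) / 5 = 9.5/5 = 1.9
  S[U,W] = ((-0.8333)·(-0.8333) + (-0.8333)·(0.1667) + (2.1667)·(-1.8333) + (1.1667)·(4.1667) + (-2.8333)·(-0.8333) + (1.1667)·(-0.8333)) / 5 = 2.8333/5 = 0.5667
  S[V,V] = ((-3.5)·(-3.5) + (-2.5)·(-2.5) + (3.5)·(3.5) + (-0.5)·(-0.5) + (1.5)·(1.5) + (1.5)·(1.5)) / 5 = 35.5/5 = 7.1
  S[V,W] = ((-3.5)·(-0.8333) + (-2.5)·(0.1667) + (3.5)·(-1.8333) + (-0.5)·(4.1667) + (1.5)·(-0.8333) + (1.5)·(-0.8333)) / 5 = -8.5/5 = -1.7
  S[W,W] = ((-0.8333)·(-0.8333) + (0.1667)·(0.1667) + (-1.8333)·(-1.8333) + (4.1667)·(4.1667) + (-0.8333)·(-0.8333) + (-0.8333)·(-0.8333)) / 5 = 22.8333/5 = 4.5667

S is symmetric (S[j,i] = S[i,j]). Assembling:

S = [[3.3667, 1.9, 0.5667],
 [1.9, 7.1, -1.7],
 [0.5667, -1.7, 4.5667]]


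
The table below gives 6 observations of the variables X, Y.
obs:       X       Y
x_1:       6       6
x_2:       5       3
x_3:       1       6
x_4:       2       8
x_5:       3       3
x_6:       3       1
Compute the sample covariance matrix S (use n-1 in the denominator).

Step 1 — column means:
  mean(X) = (6 + 5 + 1 + 2 + 3 + 3) / 6 = 20/6 = 3.3333
  mean(Y) = (6 + 3 + 6 + 8 + 3 + 1) / 6 = 27/6 = 4.5

Step 2 — sample covariance S[i,j] = (1/(n-1)) · Σ_k (x_{k,i} - mean_i) · (x_{k,j} - mean_j), with n-1 = 5.
  S[X,X] = ((2.6667)·(2.6667) + (1.6667)·(1.6667) + (-2.3333)·(-2.3333) + (-1.3333)·(-1.3333) + (-0.3333)·(-0.3333) + (-0.3333)·(-0.3333)) / 5 = 17.3333/5 = 3.4667
  S[X,Y] = ((2.6667)·(1.5) + (1.6667)·(-1.5) + (-2.3333)·(1.5) + (-1.3333)·(3.5) + (-0.3333)·(-1.5) + (-0.3333)·(-3.5)) / 5 = -5/5 = -1
  S[Y,Y] = ((1.5)·(1.5) + (-1.5)·(-1.5) + (1.5)·(1.5) + (3.5)·(3.5) + (-1.5)·(-1.5) + (-3.5)·(-3.5)) / 5 = 33.5/5 = 6.7

S is symmetric (S[j,i] = S[i,j]). Assembling:

S = [[3.4667, -1],
 [-1, 6.7]]


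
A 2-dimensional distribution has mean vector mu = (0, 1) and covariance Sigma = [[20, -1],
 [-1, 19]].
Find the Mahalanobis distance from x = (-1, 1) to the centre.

Step 1 — centre the observation: (x - mu) = (-1, 0).

Step 2 — invert Sigma. det(Sigma) = 20·19 - (-1)² = 379.
  Sigma^{-1} = (1/det) · [[d, -b], [-b, a]] = [[0.0501, 0.0026],
 [0.0026, 0.0528]].

Step 3 — form the quadratic (x - mu)^T · Sigma^{-1} · (x - mu):
  Sigma^{-1} · (x - mu) = (-0.0501, -0.0026).
  (x - mu)^T · [Sigma^{-1} · (x - mu)] = (-1)·(-0.0501) + (0)·(-0.0026) = 0.0501.

Step 4 — take square root: d = √(0.0501) ≈ 0.2239.

d(x, mu) = √(0.0501) ≈ 0.2239


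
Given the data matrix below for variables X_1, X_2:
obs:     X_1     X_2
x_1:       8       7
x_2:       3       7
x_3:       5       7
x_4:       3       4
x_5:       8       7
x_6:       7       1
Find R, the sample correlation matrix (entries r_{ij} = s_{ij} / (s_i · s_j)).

Step 1 — column means:
  mean(X_1) = (8 + 3 + 5 + 3 + 8 + 7) / 6 = 34/6 = 5.6667
  mean(X_2) = (7 + 7 + 7 + 4 + 7 + 1) / 6 = 33/6 = 5.5

Step 2 — sample variances and covariances s[i,j] = (1/(n-1)) · Σ_k (x_{k,i} - mean_i) · (x_{k,j} - mean_j), with n-1 = 5:
  s[X_1,X_1] = ((2.3333)·(2.3333) + (-2.6667)·(-2.6667) + (-0.6667)·(-0.6667) + (-2.6667)·(-2.6667) + (2.3333)·(2.3333) + (1.3333)·(1.3333)) / 5 = 27.3333/5 = 5.4667
  s[X_1,X_2] = ((2.3333)·(1.5) + (-2.6667)·(1.5) + (-0.6667)·(1.5) + (-2.6667)·(-1.5) + (2.3333)·(1.5) + (1.3333)·(-4.5)) / 5 = 0/5 = 0
  s[X_2,X_2] = ((1.5)·(1.5) + (1.5)·(1.5) + (1.5)·(1.5) + (-1.5)·(-1.5) + (1.5)·(1.5) + (-4.5)·(-4.5)) / 5 = 31.5/5 = 6.3
  Sample standard deviations s_i = √(s[i,i]):
  s(X_1) = √(5.4667) = 2.3381
  s(X_2) = √(6.3) = 2.51

Step 3 — r_{ij} = s_{ij} / (s_i · s_j):
  r[X_1,X_1] = 1 (diagonal).
  r[X_1,X_2] = 0 / (2.3381 · 2.51) = 0 / 5.8686 = 0
  r[X_2,X_2] = 1 (diagonal).

R is symmetric with unit diagonal. Assembling:

R = [[1, 0],
 [0, 1]]


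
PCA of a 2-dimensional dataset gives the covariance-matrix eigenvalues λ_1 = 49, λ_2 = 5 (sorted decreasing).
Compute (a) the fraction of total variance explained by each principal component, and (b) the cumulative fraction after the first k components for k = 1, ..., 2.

Step 1 — total variance = trace(Sigma) = Σ λ_i = 49 + 5 = 54.

Step 2 — fraction explained by component i = λ_i / Σ λ:
  PC1: 49/54 = 0.9074
  PC2: 5/54 = 0.0926

Step 3 — cumulative fraction after k components = (λ_1 + ... + λ_k) / Σ λ:
  k = 1: 49/54 = 0.9074
  k = 2: (49 + 5)/54 = 54/54 = 1

Summary (fraction, with percent):

explained: PC1 0.9074 (90.74%), PC2 0.0926 (9.26%);  cumulative: 0.9074, 1


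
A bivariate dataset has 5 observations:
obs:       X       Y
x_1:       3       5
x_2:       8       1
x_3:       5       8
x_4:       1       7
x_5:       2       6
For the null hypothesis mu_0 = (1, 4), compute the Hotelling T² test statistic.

Step 1 — sample mean vector:
  mean(X) = (3 + 8 + 5 + 1 + 2) / 5 = 19/5 = 3.8
  mean(Y) = (5 + 1 + 8 + 7 + 6) / 5 = 27/5 = 5.4
  x̄ = (3.8, 5.4),  deviation x̄ - mu_0 = (3.8, 5.4) - (1, 4) = (2.8, 1.4).

Step 2 — sample covariance matrix, S[i,j] = (1/(n-1)) · Σ_k (x_{k,i} - mean_i) · (x_{k,j} - mean_j), divisor n-1 = 4:
  S[X,X] = ((-0.8)·(-0.8) + (4.2)·(4.2) + (1.2)·(1.2) + (-2.8)·(-2.8) + (-1.8)·(-1.8)) / 4 = 30.8/4 = 7.7
  S[X,Y] = ((-0.8)·(-0.4) + (4.2)·(-4.4) + (1.2)·(2.6) + (-2.8)·(1.6) + (-1.8)·(0.6)) / 4 = -20.6/4 = -5.15
  S[Y,Y] = ((-0.4)·(-0.4) + (-4.4)·(-4.4) + (2.6)·(2.6) + (1.6)·(1.6) + (0.6)·(0.6)) / 4 = 29.2/4 = 7.3
  S = [[7.7, -5.15],
 [-5.15, 7.3]].

Step 3 — invert S. det(S) = 7.7·7.3 - (-5.15)² = 29.6875.
  S^{-1} = (1/det) · [[d, -b], [-b, a]] = [[0.2459, 0.1735],
 [0.1735, 0.2594]].

Step 4 — quadratic form (x̄ - mu_0)^T · S^{-1} · (x̄ - mu_0):
  S^{-1} · (x̄ - mu_0) = (0.9314, 0.8488),
  (x̄ - mu_0)^T · [...] = (2.8)·(0.9314) + (1.4)·(0.8488) = 3.7962.

Step 5 — scale by n: T² = 5 · 3.7962 = 18.9811.

T² ≈ 18.9811


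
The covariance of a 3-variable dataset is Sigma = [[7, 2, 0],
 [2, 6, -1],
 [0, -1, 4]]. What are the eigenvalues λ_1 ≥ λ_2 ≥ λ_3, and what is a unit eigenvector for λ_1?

Step 1 — characteristic polynomial p(λ) = det(λI - Sigma) = λ³ - tr·λ² + c_1·λ - det, where tr = trace, c_1 = sum of the principal 2×2 minors, det = det(Sigma):
  tr = 7 + 6 + 4 = 17,
  c_1 = (7·6 - (2)²) + (7·4 - (0)²) + (6·4 - (-1)²) = 38 + 28 + 23 = 89,
  det = 7·(6·4 - (-1)²) - (2)·((2)·4 - (-1)·(0)) + (0)·((2)·(-1) - 6·(0)) = 7·(23) - (2)·(8) + (0)·(-2) = 145.
  So p(λ) = λ³ - 17λ² + 89λ - 145.
Step 2 — look for an integer root (rational root theorem: any rational root is an integer divisor of 145). Testing λ = 5:
  p(5) = 125 - 425 + 445 - 145 = 0  ✓
  Dividing out (λ - 5): p(λ) = (λ - 5)(λ² - 12λ + 29).
Step 3 — remaining eigenvalues from the quadratic λ² - 12λ + 29 = 0:
  Δ = 12² - 4·29 = 144 - 116 = 28,  λ = (12 ± √28)/2 = (12 ± 5.2915)/2 ≈ 8.6458 or 3.3542.
  Sorted: λ_1 = 8.6458,  λ_2 = 5,  λ_3 = 3.3542  (check: sum = 17 = tr ✓).

Step 4 — unit eigenvector for λ_1 ≈ 8.6458: v spans the null space of (Sigma - λ_1 I), whose rows are
  r_1 = (-1.6458, 2, 0),  r_2 = (2, -2.6458, -1),  r_3 = (0, -1, -4.6458).
  v is orthogonal to every row, so take v ∝ r_1 × r_2 = ((2)·(-1) - (0)·(-2.6458), (0)·(2) - (-1.6458)·(-1), (-1.6458)·(-2.6458) - (2)·(2)) ≈ (-2, -1.6458, 0.3542).
  Rescale (multiply by -1 so the first nonzero entry is positive): u = (2, 1.6458, -0.3542).
  ||u|| = √((2)² + (1.6458)² + (-0.3542)²) = √(6.834) ≈ 2.6142,  v_1 = u/||u|| ≈ (0.7651, 0.6295, -0.1355) (||v_1|| = 1).

λ_1 = 8.6458,  λ_2 = 5,  λ_3 = 3.3542;  v_1 ≈ (0.7651, 0.6295, -0.1355)


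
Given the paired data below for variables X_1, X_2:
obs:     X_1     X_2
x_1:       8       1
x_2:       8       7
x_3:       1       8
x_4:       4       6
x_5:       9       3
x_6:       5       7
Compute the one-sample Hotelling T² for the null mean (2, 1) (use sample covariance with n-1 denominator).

Step 1 — sample mean vector:
  mean(X_1) = (8 + 8 + 1 + 4 + 9 + 5) / 6 = 35/6 = 5.8333
  mean(X_2) = (1 + 7 + 8 + 6 + 3 + 7) / 6 = 32/6 = 5.3333
  x̄ = (5.8333, 5.3333),  deviation x̄ - mu_0 = (5.8333, 5.3333) - (2, 1) = (3.8333, 4.3333).

Step 2 — sample covariance matrix, S[i,j] = (1/(n-1)) · Σ_k (x_{k,i} - mean_i) · (x_{k,j} - mean_j), divisor n-1 = 5:
  S[X_1,X_1] = ((2.1667)·(2.1667) + (2.1667)·(2.1667) + (-4.8333)·(-4.8333) + (-1.8333)·(-1.8333) + (3.1667)·(3.1667) + (-0.8333)·(-0.8333)) / 5 = 46.8333/5 = 9.3667
  S[X_1,X_2] = ((2.1667)·(-4.3333) + (2.1667)·(1.6667) + (-4.8333)·(2.6667) + (-1.8333)·(0.6667) + (3.1667)·(-2.3333) + (-0.8333)·(1.6667)) / 5 = -28.6667/5 = -5.7333
  S[X_2,X_2] = ((-4.3333)·(-4.3333) + (1.6667)·(1.6667) + (2.6667)·(2.6667) + (0.6667)·(0.6667) + (-2.3333)·(-2.3333) + (1.6667)·(1.6667)) / 5 = 37.3333/5 = 7.4667
  S = [[9.3667, -5.7333],
 [-5.7333, 7.4667]].

Step 3 — invert S. det(S) = 9.3667·7.4667 - (-5.7333)² = 37.0667.
  S^{-1} = (1/det) · [[d, -b], [-b, a]] = [[0.2014, 0.1547],
 [0.1547, 0.2527]].

Step 4 — quadratic form (x̄ - mu_0)^T · S^{-1} · (x̄ - mu_0):
  S^{-1} · (x̄ - mu_0) = (1.4424, 1.6879),
  (x̄ - mu_0)^T · [...] = (3.8333)·(1.4424) + (4.3333)·(1.6879) = 12.8438.

Step 5 — scale by n: T² = 6 · 12.8438 = 77.0629.

T² ≈ 77.0629


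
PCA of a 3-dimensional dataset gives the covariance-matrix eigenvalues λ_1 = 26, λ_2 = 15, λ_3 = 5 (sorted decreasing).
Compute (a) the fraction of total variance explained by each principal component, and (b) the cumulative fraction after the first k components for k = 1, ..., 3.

Step 1 — total variance = trace(Sigma) = Σ λ_i = 26 + 15 + 5 = 46.

Step 2 — fraction explained by component i = λ_i / Σ λ:
  PC1: 26/46 = 0.5652
  PC2: 15/46 = 0.3261
  PC3: 5/46 = 0.1087

Step 3 — cumulative fraction after k components = (λ_1 + ... + λ_k) / Σ λ:
  k = 1: 26/46 = 0.5652
  k = 2: (26 + 15)/46 = 41/46 = 0.8913
  k = 3: (26 + 15 + 5)/46 = 46/46 = 1

Summary (fraction, with percent):

explained: PC1 0.5652 (56.52%), PC2 0.3261 (32.61%), PC3 0.1087 (10.87%);  cumulative: 0.5652, 0.8913, 1


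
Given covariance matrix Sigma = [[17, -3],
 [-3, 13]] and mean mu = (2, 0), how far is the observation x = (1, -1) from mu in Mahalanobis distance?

Step 1 — centre the observation: (x - mu) = (-1, -1).

Step 2 — invert Sigma. det(Sigma) = 17·13 - (-3)² = 212.
  Sigma^{-1} = (1/det) · [[d, -b], [-b, a]] = [[0.0613, 0.0142],
 [0.0142, 0.0802]].

Step 3 — form the quadratic (x - mu)^T · Sigma^{-1} · (x - mu):
  Sigma^{-1} · (x - mu) = (-0.0755, -0.0943).
  (x - mu)^T · [Sigma^{-1} · (x - mu)] = (-1)·(-0.0755) + (-1)·(-0.0943) = 0.1698.

Step 4 — take square root: d = √(0.1698) ≈ 0.4121.

d(x, mu) = √(0.1698) ≈ 0.4121


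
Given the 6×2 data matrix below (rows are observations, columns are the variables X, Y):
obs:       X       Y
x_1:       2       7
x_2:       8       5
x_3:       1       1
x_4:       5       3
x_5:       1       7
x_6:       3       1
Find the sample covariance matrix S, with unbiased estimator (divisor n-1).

Step 1 — column means:
  mean(X) = (2 + 8 + 1 + 5 + 1 + 3) / 6 = 20/6 = 3.3333
  mean(Y) = (7 + 5 + 1 + 3 + 7 + 1) / 6 = 24/6 = 4

Step 2 — sample covariance S[i,j] = (1/(n-1)) · Σ_k (x_{k,i} - mean_i) · (x_{k,j} - mean_j), with n-1 = 5.
  S[X,X] = ((-1.3333)·(-1.3333) + (4.6667)·(4.6667) + (-2.3333)·(-2.3333) + (1.6667)·(1.6667) + (-2.3333)·(-2.3333) + (-0.3333)·(-0.3333)) / 5 = 37.3333/5 = 7.4667
  S[X,Y] = ((-1.3333)·(3) + (4.6667)·(1) + (-2.3333)·(-3) + (1.6667)·(-1) + (-2.3333)·(3) + (-0.3333)·(-3)) / 5 = 0/5 = 0
  S[Y,Y] = ((3)·(3) + (1)·(1) + (-3)·(-3) + (-1)·(-1) + (3)·(3) + (-3)·(-3)) / 5 = 38/5 = 7.6

S is symmetric (S[j,i] = S[i,j]). Assembling:

S = [[7.4667, 0],
 [0, 7.6]]


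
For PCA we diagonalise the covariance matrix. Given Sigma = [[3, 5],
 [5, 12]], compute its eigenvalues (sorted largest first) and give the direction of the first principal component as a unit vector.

Step 1 — characteristic polynomial of 2×2 Sigma:
  det(Sigma - λI) = λ² - trace · λ + det = 0.
  trace = 3 + 12 = 15, det = 3·12 - (5)² = 11.
Step 2 — discriminant:
  Δ = trace² - 4·det = 225 - 44 = 181.
Step 3 — eigenvalues:
  λ = (trace ± √Δ)/2 = (15 ± 13.4536)/2,
  λ_1 = 14.2268,  λ_2 = 0.7732.

Step 4 — unit eigenvector for λ_1: solve (Sigma - λ_1 I)v = 0. First row:
  (3 - 14.2268)·v_x + (5)·v_y = 0, i.e. (-11.2268)·v_x + (5)·v_y = 0,
  so v ∝ (b, λ_1 - a) = (5, 11.2268) = u.
  ||u|| = √((5)² + (11.2268)²) = √(151.0413) ≈ 12.2899,
  v_1 = u/||u|| ≈ (0.4068, 0.9135) (||v_1|| = 1).

λ_1 = 14.2268,  λ_2 = 0.7732;  v_1 ≈ (0.4068, 0.9135)


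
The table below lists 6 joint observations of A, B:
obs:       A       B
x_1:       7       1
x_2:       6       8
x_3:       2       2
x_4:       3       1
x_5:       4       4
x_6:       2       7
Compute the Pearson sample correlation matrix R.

Step 1 — column means:
  mean(A) = (7 + 6 + 2 + 3 + 4 + 2) / 6 = 24/6 = 4
  mean(B) = (1 + 8 + 2 + 1 + 4 + 7) / 6 = 23/6 = 3.8333

Step 2 — sample variances and covariances s[i,j] = (1/(n-1)) · Σ_k (x_{k,i} - mean_i) · (x_{k,j} - mean_j), with n-1 = 5:
  s[A,A] = ((3)·(3) + (2)·(2) + (-2)·(-2) + (-1)·(-1) + (0)·(0) + (-2)·(-2)) / 5 = 22/5 = 4.4
  s[A,B] = ((3)·(-2.8333) + (2)·(4.1667) + (-2)·(-1.8333) + (-1)·(-2.8333) + (0)·(0.1667) + (-2)·(3.1667)) / 5 = 0/5 = 0
  s[B,B] = ((-2.8333)·(-2.8333) + (4.1667)·(4.1667) + (-1.8333)·(-1.8333) + (-2.8333)·(-2.8333) + (0.1667)·(0.1667) + (3.1667)·(3.1667)) / 5 = 46.8333/5 = 9.3667
  Sample standard deviations s_i = √(s[i,i]):
  s(A) = √(4.4) = 2.0976
  s(B) = √(9.3667) = 3.0605

Step 3 — r_{ij} = s_{ij} / (s_i · s_j):
  r[A,A] = 1 (diagonal).
  r[A,B] = 0 / (2.0976 · 3.0605) = 0 / 6.4198 = 0
  r[B,B] = 1 (diagonal).

R is symmetric with unit diagonal. Assembling:

R = [[1, 0],
 [0, 1]]


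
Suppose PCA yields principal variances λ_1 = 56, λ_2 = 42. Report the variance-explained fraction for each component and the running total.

Step 1 — total variance = trace(Sigma) = Σ λ_i = 56 + 42 = 98.

Step 2 — fraction explained by component i = λ_i / Σ λ:
  PC1: 56/98 = 0.5714
  PC2: 42/98 = 0.4286

Step 3 — cumulative fraction after k components = (λ_1 + ... + λ_k) / Σ λ:
  k = 1: 56/98 = 0.5714
  k = 2: (56 + 42)/98 = 98/98 = 1

Summary (fraction, with percent):

explained: PC1 0.5714 (57.14%), PC2 0.4286 (42.86%);  cumulative: 0.5714, 1


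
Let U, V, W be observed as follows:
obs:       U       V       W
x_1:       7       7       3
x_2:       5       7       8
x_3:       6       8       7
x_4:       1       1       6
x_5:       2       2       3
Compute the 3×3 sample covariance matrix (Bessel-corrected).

Step 1 — column means:
  mean(U) = (7 + 5 + 6 + 1 + 2) / 5 = 21/5 = 4.2
  mean(V) = (7 + 7 + 8 + 1 + 2) / 5 = 25/5 = 5
  mean(W) = (3 + 8 + 7 + 6 + 3) / 5 = 27/5 = 5.4

Step 2 — sample covariance S[i,j] = (1/(n-1)) · Σ_k (x_{k,i} - mean_i) · (x_{k,j} - mean_j), with n-1 = 4.
  S[U,U] = ((2.8)·(2.8) + (0.8)·(0.8) + (1.8)·(1.8) + (-3.2)·(-3.2) + (-2.2)·(-2.2)) / 4 = 26.8/4 = 6.7
  S[U,V] = ((2.8)·(2) + (0.8)·(2) + (1.8)·(3) + (-3.2)·(-4) + (-2.2)·(-3)) / 4 = 32/4 = 8
  S[U,W] = ((2.8)·(-2.4) + (0.8)·(2.6) + (1.8)·(1.6) + (-3.2)·(0.6) + (-2.2)·(-2.4)) / 4 = 1.6/4 = 0.4
  S[V,V] = ((2)·(2) + (2)·(2) + (3)·(3) + (-4)·(-4) + (-3)·(-3)) / 4 = 42/4 = 10.5
  S[V,W] = ((2)·(-2.4) + (2)·(2.6) + (3)·(1.6) + (-4)·(0.6) + (-3)·(-2.4)) / 4 = 10/4 = 2.5
  S[W,W] = ((-2.4)·(-2.4) + (2.6)·(2.6) + (1.6)·(1.6) + (0.6)·(0.6) + (-2.4)·(-2.4)) / 4 = 21.2/4 = 5.3

S is symmetric (S[j,i] = S[i,j]). Assembling:

S = [[6.7, 8, 0.4],
 [8, 10.5, 2.5],
 [0.4, 2.5, 5.3]]


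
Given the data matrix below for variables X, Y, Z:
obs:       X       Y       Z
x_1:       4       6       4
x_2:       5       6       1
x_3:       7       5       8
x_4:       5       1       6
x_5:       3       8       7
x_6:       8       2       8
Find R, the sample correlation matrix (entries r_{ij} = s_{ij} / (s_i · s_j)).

Step 1 — column means:
  mean(X) = (4 + 5 + 7 + 5 + 3 + 8) / 6 = 32/6 = 5.3333
  mean(Y) = (6 + 6 + 5 + 1 + 8 + 2) / 6 = 28/6 = 4.6667
  mean(Z) = (4 + 1 + 8 + 6 + 7 + 8) / 6 = 34/6 = 5.6667

Step 2 — sample variances and covariances s[i,j] = (1/(n-1)) · Σ_k (x_{k,i} - mean_i) · (x_{k,j} - mean_j), with n-1 = 5:
  s[X,X] = ((-1.3333)·(-1.3333) + (-0.3333)·(-0.3333) + (1.6667)·(1.6667) + (-0.3333)·(-0.3333) + (-2.3333)·(-2.3333) + (2.6667)·(2.6667)) / 5 = 17.3333/5 = 3.4667
  s[X,Y] = ((-1.3333)·(1.3333) + (-0.3333)·(1.3333) + (1.6667)·(0.3333) + (-0.3333)·(-3.6667) + (-2.3333)·(3.3333) + (2.6667)·(-2.6667)) / 5 = -15.3333/5 = -3.0667
  s[X,Z] = ((-1.3333)·(-1.6667) + (-0.3333)·(-4.6667) + (1.6667)·(2.3333) + (-0.3333)·(0.3333) + (-2.3333)·(1.3333) + (2.6667)·(2.3333)) / 5 = 10.6667/5 = 2.1333
  s[Y,Y] = ((1.3333)·(1.3333) + (1.3333)·(1.3333) + (0.3333)·(0.3333) + (-3.6667)·(-3.6667) + (3.3333)·(3.3333) + (-2.6667)·(-2.6667)) / 5 = 35.3333/5 = 7.0667
  s[Y,Z] = ((1.3333)·(-1.6667) + (1.3333)·(-4.6667) + (0.3333)·(2.3333) + (-3.6667)·(0.3333) + (3.3333)·(1.3333) + (-2.6667)·(2.3333)) / 5 = -10.6667/5 = -2.1333
  s[Z,Z] = ((-1.6667)·(-1.6667) + (-4.6667)·(-4.6667) + (2.3333)·(2.3333) + (0.3333)·(0.3333) + (1.3333)·(1.3333) + (2.3333)·(2.3333)) / 5 = 37.3333/5 = 7.4667
  Sample standard deviations s_i = √(s[i,i]):
  s(X) = √(3.4667) = 1.8619
  s(Y) = √(7.0667) = 2.6583
  s(Z) = √(7.4667) = 2.7325

Step 3 — r_{ij} = s_{ij} / (s_i · s_j):
  r[X,X] = 1 (diagonal).
  r[X,Y] = -3.0667 / (1.8619 · 2.6583) = -3.0667 / 4.9495 = -0.6196
  r[X,Z] = 2.1333 / (1.8619 · 2.7325) = 2.1333 / 5.0877 = 0.4193
  r[Y,Y] = 1 (diagonal).
  r[Y,Z] = -2.1333 / (2.6583 · 2.7325) = -2.1333 / 7.2639 = -0.2937
  r[Z,Z] = 1 (diagonal).

R is symmetric with unit diagonal. Assembling:

R = [[1, -0.6196, 0.4193],
 [-0.6196, 1, -0.2937],
 [0.4193, -0.2937, 1]]


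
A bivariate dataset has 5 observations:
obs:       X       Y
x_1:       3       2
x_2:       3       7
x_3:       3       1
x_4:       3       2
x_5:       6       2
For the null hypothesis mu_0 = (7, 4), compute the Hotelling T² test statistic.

Step 1 — sample mean vector:
  mean(X) = (3 + 3 + 3 + 3 + 6) / 5 = 18/5 = 3.6
  mean(Y) = (2 + 7 + 1 + 2 + 2) / 5 = 14/5 = 2.8
  x̄ = (3.6, 2.8),  deviation x̄ - mu_0 = (3.6, 2.8) - (7, 4) = (-3.4, -1.2).

Step 2 — sample covariance matrix, S[i,j] = (1/(n-1)) · Σ_k (x_{k,i} - mean_i) · (x_{k,j} - mean_j), divisor n-1 = 4:
  S[X,X] = ((-0.6)·(-0.6) + (-0.6)·(-0.6) + (-0.6)·(-0.6) + (-0.6)·(-0.6) + (2.4)·(2.4)) / 4 = 7.2/4 = 1.8
  S[X,Y] = ((-0.6)·(-0.8) + (-0.6)·(4.2) + (-0.6)·(-1.8) + (-0.6)·(-0.8) + (2.4)·(-0.8)) / 4 = -2.4/4 = -0.6
  S[Y,Y] = ((-0.8)·(-0.8) + (4.2)·(4.2) + (-1.8)·(-1.8) + (-0.8)·(-0.8) + (-0.8)·(-0.8)) / 4 = 22.8/4 = 5.7
  S = [[1.8, -0.6],
 [-0.6, 5.7]].

Step 3 — invert S. det(S) = 1.8·5.7 - (-0.6)² = 9.9.
  S^{-1} = (1/det) · [[d, -b], [-b, a]] = [[0.5758, 0.0606],
 [0.0606, 0.1818]].

Step 4 — quadratic form (x̄ - mu_0)^T · S^{-1} · (x̄ - mu_0):
  S^{-1} · (x̄ - mu_0) = (-2.0303, -0.4242),
  (x̄ - mu_0)^T · [...] = (-3.4)·(-2.0303) + (-1.2)·(-0.4242) = 7.4121.

Step 5 — scale by n: T² = 5 · 7.4121 = 37.0606.

T² ≈ 37.0606


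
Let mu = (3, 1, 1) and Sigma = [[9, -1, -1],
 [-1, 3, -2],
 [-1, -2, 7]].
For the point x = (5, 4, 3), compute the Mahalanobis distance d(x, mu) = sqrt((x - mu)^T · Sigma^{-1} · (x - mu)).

Step 1 — centre the observation: (x - mu) = (2, 3, 2).

Step 2 — invert Sigma (cofactor / det for 3×3, or solve directly):
  Sigma^{-1} = [[0.1223, 0.0647, 0.036],
 [0.0647, 0.446, 0.1367],
 [0.036, 0.1367, 0.1871]].

Step 3 — form the quadratic (x - mu)^T · Sigma^{-1} · (x - mu):
  Sigma^{-1} · (x - mu) = (0.5108, 1.741, 0.8561).
  (x - mu)^T · [Sigma^{-1} · (x - mu)] = (2)·(0.5108) + (3)·(1.741) + (2)·(0.8561) = 7.9568.

Step 4 — take square root: d = √(7.9568) ≈ 2.8208.

d(x, mu) = √(7.9568) ≈ 2.8208


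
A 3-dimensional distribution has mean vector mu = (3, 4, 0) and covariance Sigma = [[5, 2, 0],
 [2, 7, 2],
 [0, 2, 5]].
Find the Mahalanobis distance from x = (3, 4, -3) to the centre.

Step 1 — centre the observation: (x - mu) = (0, 0, -3).

Step 2 — invert Sigma (cofactor / det for 3×3, or solve directly):
  Sigma^{-1} = [[0.2296, -0.0741, 0.0296],
 [-0.0741, 0.1852, -0.0741],
 [0.0296, -0.0741, 0.2296]].

Step 3 — form the quadratic (x - mu)^T · Sigma^{-1} · (x - mu):
  Sigma^{-1} · (x - mu) = (-0.0889, 0.2222, -0.6889).
  (x - mu)^T · [Sigma^{-1} · (x - mu)] = (0)·(-0.0889) + (0)·(0.2222) + (-3)·(-0.6889) = 2.0667.

Step 4 — take square root: d = √(2.0667) ≈ 1.4376.

d(x, mu) = √(2.0667) ≈ 1.4376


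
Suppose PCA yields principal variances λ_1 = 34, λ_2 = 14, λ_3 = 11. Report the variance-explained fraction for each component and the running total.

Step 1 — total variance = trace(Sigma) = Σ λ_i = 34 + 14 + 11 = 59.

Step 2 — fraction explained by component i = λ_i / Σ λ:
  PC1: 34/59 = 0.5763
  PC2: 14/59 = 0.2373
  PC3: 11/59 = 0.1864

Step 3 — cumulative fraction after k components = (λ_1 + ... + λ_k) / Σ λ:
  k = 1: 34/59 = 0.5763
  k = 2: (34 + 14)/59 = 48/59 = 0.8136
  k = 3: (34 + 14 + 11)/59 = 59/59 = 1

Summary (fraction, with percent):

explained: PC1 0.5763 (57.63%), PC2 0.2373 (23.73%), PC3 0.1864 (18.64%);  cumulative: 0.5763, 0.8136, 1


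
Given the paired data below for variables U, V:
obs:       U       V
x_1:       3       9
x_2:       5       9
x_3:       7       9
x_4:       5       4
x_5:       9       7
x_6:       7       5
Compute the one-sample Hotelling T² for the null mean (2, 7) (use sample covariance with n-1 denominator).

Step 1 — sample mean vector:
  mean(U) = (3 + 5 + 7 + 5 + 9 + 7) / 6 = 36/6 = 6
  mean(V) = (9 + 9 + 9 + 4 + 7 + 5) / 6 = 43/6 = 7.1667
  x̄ = (6, 7.1667),  deviation x̄ - mu_0 = (6, 7.1667) - (2, 7) = (4, 0.1667).

Step 2 — sample covariance matrix, S[i,j] = (1/(n-1)) · Σ_k (x_{k,i} - mean_i) · (x_{k,j} - mean_j), divisor n-1 = 5:
  S[U,U] = ((-3)·(-3) + (-1)·(-1) + (1)·(1) + (-1)·(-1) + (3)·(3) + (1)·(1)) / 5 = 22/5 = 4.4
  S[U,V] = ((-3)·(1.8333) + (-1)·(1.8333) + (1)·(1.8333) + (-1)·(-3.1667) + (3)·(-0.1667) + (1)·(-2.1667)) / 5 = -5/5 = -1
  S[V,V] = ((1.8333)·(1.8333) + (1.8333)·(1.8333) + (1.8333)·(1.8333) + (-3.1667)·(-3.1667) + (-0.1667)·(-0.1667) + (-2.1667)·(-2.1667)) / 5 = 24.8333/5 = 4.9667
  S = [[4.4, -1],
 [-1, 4.9667]].

Step 3 — invert S. det(S) = 4.4·4.9667 - (-1)² = 20.8533.
  S^{-1} = (1/det) · [[d, -b], [-b, a]] = [[0.2382, 0.048],
 [0.048, 0.211]].

Step 4 — quadratic form (x̄ - mu_0)^T · S^{-1} · (x̄ - mu_0):
  S^{-1} · (x̄ - mu_0) = (0.9607, 0.227),
  (x̄ - mu_0)^T · [...] = (4)·(0.9607) + (0.1667)·(0.227) = 3.8805.

Step 5 — scale by n: T² = 6 · 3.8805 = 23.2832.

T² ≈ 23.2832


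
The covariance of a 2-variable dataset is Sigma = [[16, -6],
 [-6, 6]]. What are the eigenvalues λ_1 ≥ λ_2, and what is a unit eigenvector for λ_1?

Step 1 — characteristic polynomial of 2×2 Sigma:
  det(Sigma - λI) = λ² - trace · λ + det = 0.
  trace = 16 + 6 = 22, det = 16·6 - (-6)² = 60.
Step 2 — discriminant:
  Δ = trace² - 4·det = 484 - 240 = 244.
Step 3 — eigenvalues:
  λ = (trace ± √Δ)/2 = (22 ± 15.6205)/2,
  λ_1 = 18.8102,  λ_2 = 3.1898.

Step 4 — unit eigenvector for λ_1: solve (Sigma - λ_1 I)v = 0. First row:
  (16 - 18.8102)·v_x + (-6)·v_y = 0, i.e. (-2.8102)·v_x + (-6)·v_y = 0,
  so v ∝ (b, λ_1 - a) = (-6, 2.8102); multiply by -1 so the first entry is positive: u = (6, -2.8102).
  ||u|| = √((6)² + (-2.8102)²) = √(43.8975) ≈ 6.6255,
  v_1 = u/||u|| ≈ (0.9056, -0.4242) (||v_1|| = 1).

λ_1 = 18.8102,  λ_2 = 3.1898;  v_1 ≈ (0.9056, -0.4242)


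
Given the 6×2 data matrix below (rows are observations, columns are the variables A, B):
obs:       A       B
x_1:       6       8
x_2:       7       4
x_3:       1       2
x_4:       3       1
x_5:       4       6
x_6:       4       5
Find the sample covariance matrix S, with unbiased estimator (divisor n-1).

Step 1 — column means:
  mean(A) = (6 + 7 + 1 + 3 + 4 + 4) / 6 = 25/6 = 4.1667
  mean(B) = (8 + 4 + 2 + 1 + 6 + 5) / 6 = 26/6 = 4.3333

Step 2 — sample covariance S[i,j] = (1/(n-1)) · Σ_k (x_{k,i} - mean_i) · (x_{k,j} - mean_j), with n-1 = 5.
  S[A,A] = ((1.8333)·(1.8333) + (2.8333)·(2.8333) + (-3.1667)·(-3.1667) + (-1.1667)·(-1.1667) + (-0.1667)·(-0.1667) + (-0.1667)·(-0.1667)) / 5 = 22.8333/5 = 4.5667
  S[A,B] = ((1.8333)·(3.6667) + (2.8333)·(-0.3333) + (-3.1667)·(-2.3333) + (-1.1667)·(-3.3333) + (-0.1667)·(1.6667) + (-0.1667)·(0.6667)) / 5 = 16.6667/5 = 3.3333
  S[B,B] = ((3.6667)·(3.6667) + (-0.3333)·(-0.3333) + (-2.3333)·(-2.3333) + (-3.3333)·(-3.3333) + (1.6667)·(1.6667) + (0.6667)·(0.6667)) / 5 = 33.3333/5 = 6.6667

S is symmetric (S[j,i] = S[i,j]). Assembling:

S = [[4.5667, 3.3333],
 [3.3333, 6.6667]]


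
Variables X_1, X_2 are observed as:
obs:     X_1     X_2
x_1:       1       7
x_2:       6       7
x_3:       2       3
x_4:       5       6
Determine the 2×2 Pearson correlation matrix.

Step 1 — column means:
  mean(X_1) = (1 + 6 + 2 + 5) / 4 = 14/4 = 3.5
  mean(X_2) = (7 + 7 + 3 + 6) / 4 = 23/4 = 5.75

Step 2 — sample variances and covariances s[i,j] = (1/(n-1)) · Σ_k (x_{k,i} - mean_i) · (x_{k,j} - mean_j), with n-1 = 3:
  s[X_1,X_1] = ((-2.5)·(-2.5) + (2.5)·(2.5) + (-1.5)·(-1.5) + (1.5)·(1.5)) / 3 = 17/3 = 5.6667
  s[X_1,X_2] = ((-2.5)·(1.25) + (2.5)·(1.25) + (-1.5)·(-2.75) + (1.5)·(0.25)) / 3 = 4.5/3 = 1.5
  s[X_2,X_2] = ((1.25)·(1.25) + (1.25)·(1.25) + (-2.75)·(-2.75) + (0.25)·(0.25)) / 3 = 10.75/3 = 3.5833
  Sample standard deviations s_i = √(s[i,i]):
  s(X_1) = √(5.6667) = 2.3805
  s(X_2) = √(3.5833) = 1.893

Step 3 — r_{ij} = s_{ij} / (s_i · s_j):
  r[X_1,X_1] = 1 (diagonal).
  r[X_1,X_2] = 1.5 / (2.3805 · 1.893) = 1.5 / 4.5062 = 0.3329
  r[X_2,X_2] = 1 (diagonal).

R is symmetric with unit diagonal. Assembling:

R = [[1, 0.3329],
 [0.3329, 1]]


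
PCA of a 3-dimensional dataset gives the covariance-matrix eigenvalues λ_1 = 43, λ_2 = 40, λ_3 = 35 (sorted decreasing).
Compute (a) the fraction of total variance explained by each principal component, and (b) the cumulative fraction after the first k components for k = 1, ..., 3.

Step 1 — total variance = trace(Sigma) = Σ λ_i = 43 + 40 + 35 = 118.

Step 2 — fraction explained by component i = λ_i / Σ λ:
  PC1: 43/118 = 0.3644
  PC2: 40/118 = 0.339
  PC3: 35/118 = 0.2966

Step 3 — cumulative fraction after k components = (λ_1 + ... + λ_k) / Σ λ:
  k = 1: 43/118 = 0.3644
  k = 2: (43 + 40)/118 = 83/118 = 0.7034
  k = 3: (43 + 40 + 35)/118 = 118/118 = 1

Summary (fraction, with percent):

explained: PC1 0.3644 (36.44%), PC2 0.339 (33.9%), PC3 0.2966 (29.66%);  cumulative: 0.3644, 0.7034, 1


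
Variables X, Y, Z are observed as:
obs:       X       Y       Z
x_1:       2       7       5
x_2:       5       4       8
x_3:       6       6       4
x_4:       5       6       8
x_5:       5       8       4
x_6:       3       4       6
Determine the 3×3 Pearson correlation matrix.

Step 1 — column means:
  mean(X) = (2 + 5 + 6 + 5 + 5 + 3) / 6 = 26/6 = 4.3333
  mean(Y) = (7 + 4 + 6 + 6 + 8 + 4) / 6 = 35/6 = 5.8333
  mean(Z) = (5 + 8 + 4 + 8 + 4 + 6) / 6 = 35/6 = 5.8333

Step 2 — sample variances and covariances s[i,j] = (1/(n-1)) · Σ_k (x_{k,i} - mean_i) · (x_{k,j} - mean_j), with n-1 = 5:
  s[X,X] = ((-2.3333)·(-2.3333) + (0.6667)·(0.6667) + (1.6667)·(1.6667) + (0.6667)·(0.6667) + (0.6667)·(0.6667) + (-1.3333)·(-1.3333)) / 5 = 11.3333/5 = 2.2667
  s[X,Y] = ((-2.3333)·(1.1667) + (0.6667)·(-1.8333) + (1.6667)·(0.1667) + (0.6667)·(0.1667) + (0.6667)·(2.1667) + (-1.3333)·(-1.8333)) / 5 = 0.3333/5 = 0.0667
  s[X,Z] = ((-2.3333)·(-0.8333) + (0.6667)·(2.1667) + (1.6667)·(-1.8333) + (0.6667)·(2.1667) + (0.6667)·(-1.8333) + (-1.3333)·(0.1667)) / 5 = 0.3333/5 = 0.0667
  s[Y,Y] = ((1.1667)·(1.1667) + (-1.8333)·(-1.8333) + (0.1667)·(0.1667) + (0.1667)·(0.1667) + (2.1667)·(2.1667) + (-1.8333)·(-1.8333)) / 5 = 12.8333/5 = 2.5667
  s[Y,Z] = ((1.1667)·(-0.8333) + (-1.8333)·(2.1667) + (0.1667)·(-1.8333) + (0.1667)·(2.1667) + (2.1667)·(-1.8333) + (-1.8333)·(0.1667)) / 5 = -9.1667/5 = -1.8333
  s[Z,Z] = ((-0.8333)·(-0.8333) + (2.1667)·(2.1667) + (-1.8333)·(-1.8333) + (2.1667)·(2.1667) + (-1.8333)·(-1.8333) + (0.1667)·(0.1667)) / 5 = 16.8333/5 = 3.3667
  Sample standard deviations s_i = √(s[i,i]):
  s(X) = √(2.2667) = 1.5055
  s(Y) = √(2.5667) = 1.6021
  s(Z) = √(3.3667) = 1.8348

Step 3 — r_{ij} = s_{ij} / (s_i · s_j):
  r[X,X] = 1 (diagonal).
  r[X,Y] = 0.0667 / (1.5055 · 1.6021) = 0.0667 / 2.412 = 0.0276
  r[X,Z] = 0.0667 / (1.5055 · 1.8348) = 0.0667 / 2.7624 = 0.0241
  r[Y,Y] = 1 (diagonal).
  r[Y,Z] = -1.8333 / (1.6021 · 1.8348) = -1.8333 / 2.9396 = -0.6237
  r[Z,Z] = 1 (diagonal).

R is symmetric with unit diagonal. Assembling:

R = [[1, 0.0276, 0.0241],
 [0.0276, 1, -0.6237],
 [0.0241, -0.6237, 1]]
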